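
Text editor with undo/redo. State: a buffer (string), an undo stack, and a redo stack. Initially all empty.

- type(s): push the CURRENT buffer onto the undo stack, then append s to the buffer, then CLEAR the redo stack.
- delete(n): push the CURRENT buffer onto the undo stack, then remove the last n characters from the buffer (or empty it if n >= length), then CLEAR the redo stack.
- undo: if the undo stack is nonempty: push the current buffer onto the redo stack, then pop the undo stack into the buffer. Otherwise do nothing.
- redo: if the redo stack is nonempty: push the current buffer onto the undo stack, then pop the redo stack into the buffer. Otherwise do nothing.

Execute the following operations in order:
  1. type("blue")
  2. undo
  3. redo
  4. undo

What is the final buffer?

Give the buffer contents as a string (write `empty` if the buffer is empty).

Answer: empty

Derivation:
After op 1 (type): buf='blue' undo_depth=1 redo_depth=0
After op 2 (undo): buf='(empty)' undo_depth=0 redo_depth=1
After op 3 (redo): buf='blue' undo_depth=1 redo_depth=0
After op 4 (undo): buf='(empty)' undo_depth=0 redo_depth=1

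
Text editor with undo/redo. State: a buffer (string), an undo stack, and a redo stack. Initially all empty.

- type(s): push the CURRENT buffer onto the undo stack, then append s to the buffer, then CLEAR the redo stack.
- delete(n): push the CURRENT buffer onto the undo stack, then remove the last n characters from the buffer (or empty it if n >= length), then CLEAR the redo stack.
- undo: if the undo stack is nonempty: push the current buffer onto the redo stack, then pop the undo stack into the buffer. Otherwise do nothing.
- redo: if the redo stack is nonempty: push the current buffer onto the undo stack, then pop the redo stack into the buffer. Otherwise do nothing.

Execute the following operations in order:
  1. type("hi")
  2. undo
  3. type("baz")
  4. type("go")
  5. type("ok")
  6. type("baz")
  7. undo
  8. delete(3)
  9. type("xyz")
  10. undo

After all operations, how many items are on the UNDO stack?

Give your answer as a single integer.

After op 1 (type): buf='hi' undo_depth=1 redo_depth=0
After op 2 (undo): buf='(empty)' undo_depth=0 redo_depth=1
After op 3 (type): buf='baz' undo_depth=1 redo_depth=0
After op 4 (type): buf='bazgo' undo_depth=2 redo_depth=0
After op 5 (type): buf='bazgook' undo_depth=3 redo_depth=0
After op 6 (type): buf='bazgookbaz' undo_depth=4 redo_depth=0
After op 7 (undo): buf='bazgook' undo_depth=3 redo_depth=1
After op 8 (delete): buf='bazg' undo_depth=4 redo_depth=0
After op 9 (type): buf='bazgxyz' undo_depth=5 redo_depth=0
After op 10 (undo): buf='bazg' undo_depth=4 redo_depth=1

Answer: 4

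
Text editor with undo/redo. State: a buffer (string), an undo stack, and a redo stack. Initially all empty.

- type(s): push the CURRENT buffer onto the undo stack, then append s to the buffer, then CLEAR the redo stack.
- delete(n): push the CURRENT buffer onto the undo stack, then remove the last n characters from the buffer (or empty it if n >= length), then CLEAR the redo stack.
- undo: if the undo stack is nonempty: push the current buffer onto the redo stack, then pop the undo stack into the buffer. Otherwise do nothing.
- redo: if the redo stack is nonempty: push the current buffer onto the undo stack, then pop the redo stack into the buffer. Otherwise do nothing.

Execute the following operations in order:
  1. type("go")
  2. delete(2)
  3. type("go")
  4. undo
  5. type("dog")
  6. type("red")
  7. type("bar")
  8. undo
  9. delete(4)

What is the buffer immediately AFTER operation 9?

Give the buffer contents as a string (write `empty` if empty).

Answer: do

Derivation:
After op 1 (type): buf='go' undo_depth=1 redo_depth=0
After op 2 (delete): buf='(empty)' undo_depth=2 redo_depth=0
After op 3 (type): buf='go' undo_depth=3 redo_depth=0
After op 4 (undo): buf='(empty)' undo_depth=2 redo_depth=1
After op 5 (type): buf='dog' undo_depth=3 redo_depth=0
After op 6 (type): buf='dogred' undo_depth=4 redo_depth=0
After op 7 (type): buf='dogredbar' undo_depth=5 redo_depth=0
After op 8 (undo): buf='dogred' undo_depth=4 redo_depth=1
After op 9 (delete): buf='do' undo_depth=5 redo_depth=0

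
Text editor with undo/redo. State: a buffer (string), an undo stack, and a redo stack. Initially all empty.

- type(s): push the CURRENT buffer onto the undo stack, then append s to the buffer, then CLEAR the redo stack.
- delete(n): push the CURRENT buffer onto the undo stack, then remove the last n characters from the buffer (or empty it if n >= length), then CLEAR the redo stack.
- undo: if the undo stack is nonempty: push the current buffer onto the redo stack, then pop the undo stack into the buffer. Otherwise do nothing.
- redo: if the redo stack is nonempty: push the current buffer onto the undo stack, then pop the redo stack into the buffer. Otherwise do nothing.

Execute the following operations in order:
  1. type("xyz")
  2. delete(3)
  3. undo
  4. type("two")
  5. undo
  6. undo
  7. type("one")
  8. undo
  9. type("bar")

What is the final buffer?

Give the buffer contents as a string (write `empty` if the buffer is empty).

Answer: bar

Derivation:
After op 1 (type): buf='xyz' undo_depth=1 redo_depth=0
After op 2 (delete): buf='(empty)' undo_depth=2 redo_depth=0
After op 3 (undo): buf='xyz' undo_depth=1 redo_depth=1
After op 4 (type): buf='xyztwo' undo_depth=2 redo_depth=0
After op 5 (undo): buf='xyz' undo_depth=1 redo_depth=1
After op 6 (undo): buf='(empty)' undo_depth=0 redo_depth=2
After op 7 (type): buf='one' undo_depth=1 redo_depth=0
After op 8 (undo): buf='(empty)' undo_depth=0 redo_depth=1
After op 9 (type): buf='bar' undo_depth=1 redo_depth=0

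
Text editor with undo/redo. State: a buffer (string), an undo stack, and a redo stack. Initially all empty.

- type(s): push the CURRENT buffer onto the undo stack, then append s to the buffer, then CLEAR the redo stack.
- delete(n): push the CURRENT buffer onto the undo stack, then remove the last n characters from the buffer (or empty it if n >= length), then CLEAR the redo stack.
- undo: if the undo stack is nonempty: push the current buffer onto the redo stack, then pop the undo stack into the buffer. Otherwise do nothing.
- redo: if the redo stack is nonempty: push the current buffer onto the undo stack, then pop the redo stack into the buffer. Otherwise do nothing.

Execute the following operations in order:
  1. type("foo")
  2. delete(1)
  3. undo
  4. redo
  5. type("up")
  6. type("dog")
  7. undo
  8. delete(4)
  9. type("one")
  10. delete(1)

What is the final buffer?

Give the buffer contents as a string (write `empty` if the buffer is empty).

Answer: on

Derivation:
After op 1 (type): buf='foo' undo_depth=1 redo_depth=0
After op 2 (delete): buf='fo' undo_depth=2 redo_depth=0
After op 3 (undo): buf='foo' undo_depth=1 redo_depth=1
After op 4 (redo): buf='fo' undo_depth=2 redo_depth=0
After op 5 (type): buf='foup' undo_depth=3 redo_depth=0
After op 6 (type): buf='foupdog' undo_depth=4 redo_depth=0
After op 7 (undo): buf='foup' undo_depth=3 redo_depth=1
After op 8 (delete): buf='(empty)' undo_depth=4 redo_depth=0
After op 9 (type): buf='one' undo_depth=5 redo_depth=0
After op 10 (delete): buf='on' undo_depth=6 redo_depth=0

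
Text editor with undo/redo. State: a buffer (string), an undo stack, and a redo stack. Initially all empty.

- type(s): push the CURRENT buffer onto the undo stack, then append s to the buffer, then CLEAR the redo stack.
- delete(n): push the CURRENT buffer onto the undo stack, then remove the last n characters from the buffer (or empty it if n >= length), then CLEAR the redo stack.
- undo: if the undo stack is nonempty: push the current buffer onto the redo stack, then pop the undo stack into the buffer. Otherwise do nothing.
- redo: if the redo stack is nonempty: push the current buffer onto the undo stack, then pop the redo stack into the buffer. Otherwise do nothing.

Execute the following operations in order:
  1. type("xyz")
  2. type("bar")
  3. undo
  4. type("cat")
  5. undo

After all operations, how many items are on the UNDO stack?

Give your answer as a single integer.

After op 1 (type): buf='xyz' undo_depth=1 redo_depth=0
After op 2 (type): buf='xyzbar' undo_depth=2 redo_depth=0
After op 3 (undo): buf='xyz' undo_depth=1 redo_depth=1
After op 4 (type): buf='xyzcat' undo_depth=2 redo_depth=0
After op 5 (undo): buf='xyz' undo_depth=1 redo_depth=1

Answer: 1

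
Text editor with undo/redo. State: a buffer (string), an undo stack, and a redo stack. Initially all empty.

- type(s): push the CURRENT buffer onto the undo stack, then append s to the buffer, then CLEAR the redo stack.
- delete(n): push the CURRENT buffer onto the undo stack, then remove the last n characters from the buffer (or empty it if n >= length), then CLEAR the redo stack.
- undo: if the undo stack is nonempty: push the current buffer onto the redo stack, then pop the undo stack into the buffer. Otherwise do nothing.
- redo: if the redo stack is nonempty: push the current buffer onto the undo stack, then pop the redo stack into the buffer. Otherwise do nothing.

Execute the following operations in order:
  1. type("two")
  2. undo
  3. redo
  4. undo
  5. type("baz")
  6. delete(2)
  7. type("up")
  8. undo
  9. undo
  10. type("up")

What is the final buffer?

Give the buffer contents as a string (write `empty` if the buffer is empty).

After op 1 (type): buf='two' undo_depth=1 redo_depth=0
After op 2 (undo): buf='(empty)' undo_depth=0 redo_depth=1
After op 3 (redo): buf='two' undo_depth=1 redo_depth=0
After op 4 (undo): buf='(empty)' undo_depth=0 redo_depth=1
After op 5 (type): buf='baz' undo_depth=1 redo_depth=0
After op 6 (delete): buf='b' undo_depth=2 redo_depth=0
After op 7 (type): buf='bup' undo_depth=3 redo_depth=0
After op 8 (undo): buf='b' undo_depth=2 redo_depth=1
After op 9 (undo): buf='baz' undo_depth=1 redo_depth=2
After op 10 (type): buf='bazup' undo_depth=2 redo_depth=0

Answer: bazup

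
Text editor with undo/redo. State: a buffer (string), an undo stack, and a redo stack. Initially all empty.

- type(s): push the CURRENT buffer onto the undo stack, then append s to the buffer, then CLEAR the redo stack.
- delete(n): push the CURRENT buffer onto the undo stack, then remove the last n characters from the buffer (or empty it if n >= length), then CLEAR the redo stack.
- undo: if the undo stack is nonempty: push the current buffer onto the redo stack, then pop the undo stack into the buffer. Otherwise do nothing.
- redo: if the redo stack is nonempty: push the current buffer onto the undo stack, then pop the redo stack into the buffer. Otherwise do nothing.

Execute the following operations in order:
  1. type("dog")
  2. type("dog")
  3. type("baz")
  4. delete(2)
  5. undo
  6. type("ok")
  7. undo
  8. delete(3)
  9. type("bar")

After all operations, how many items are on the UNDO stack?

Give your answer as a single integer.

Answer: 5

Derivation:
After op 1 (type): buf='dog' undo_depth=1 redo_depth=0
After op 2 (type): buf='dogdog' undo_depth=2 redo_depth=0
After op 3 (type): buf='dogdogbaz' undo_depth=3 redo_depth=0
After op 4 (delete): buf='dogdogb' undo_depth=4 redo_depth=0
After op 5 (undo): buf='dogdogbaz' undo_depth=3 redo_depth=1
After op 6 (type): buf='dogdogbazok' undo_depth=4 redo_depth=0
After op 7 (undo): buf='dogdogbaz' undo_depth=3 redo_depth=1
After op 8 (delete): buf='dogdog' undo_depth=4 redo_depth=0
After op 9 (type): buf='dogdogbar' undo_depth=5 redo_depth=0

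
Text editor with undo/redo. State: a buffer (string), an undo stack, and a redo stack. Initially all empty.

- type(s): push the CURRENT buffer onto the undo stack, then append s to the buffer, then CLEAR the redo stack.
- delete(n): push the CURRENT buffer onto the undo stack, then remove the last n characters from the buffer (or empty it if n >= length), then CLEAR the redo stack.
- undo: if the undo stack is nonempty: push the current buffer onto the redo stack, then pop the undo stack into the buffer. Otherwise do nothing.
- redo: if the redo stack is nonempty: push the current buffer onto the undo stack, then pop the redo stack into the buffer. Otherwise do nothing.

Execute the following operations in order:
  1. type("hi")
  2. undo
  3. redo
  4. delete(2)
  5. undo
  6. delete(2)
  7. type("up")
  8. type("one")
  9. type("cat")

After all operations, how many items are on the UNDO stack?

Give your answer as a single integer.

Answer: 5

Derivation:
After op 1 (type): buf='hi' undo_depth=1 redo_depth=0
After op 2 (undo): buf='(empty)' undo_depth=0 redo_depth=1
After op 3 (redo): buf='hi' undo_depth=1 redo_depth=0
After op 4 (delete): buf='(empty)' undo_depth=2 redo_depth=0
After op 5 (undo): buf='hi' undo_depth=1 redo_depth=1
After op 6 (delete): buf='(empty)' undo_depth=2 redo_depth=0
After op 7 (type): buf='up' undo_depth=3 redo_depth=0
After op 8 (type): buf='upone' undo_depth=4 redo_depth=0
After op 9 (type): buf='uponecat' undo_depth=5 redo_depth=0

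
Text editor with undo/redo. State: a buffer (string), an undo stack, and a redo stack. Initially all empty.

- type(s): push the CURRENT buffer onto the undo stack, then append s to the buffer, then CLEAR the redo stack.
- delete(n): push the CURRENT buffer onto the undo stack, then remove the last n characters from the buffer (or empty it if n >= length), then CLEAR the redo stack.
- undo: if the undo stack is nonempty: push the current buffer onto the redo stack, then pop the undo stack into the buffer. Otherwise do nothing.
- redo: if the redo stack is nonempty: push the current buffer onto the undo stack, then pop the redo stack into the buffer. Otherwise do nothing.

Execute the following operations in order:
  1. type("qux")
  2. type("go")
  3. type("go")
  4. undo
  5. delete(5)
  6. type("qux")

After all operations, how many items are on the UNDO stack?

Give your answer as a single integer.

Answer: 4

Derivation:
After op 1 (type): buf='qux' undo_depth=1 redo_depth=0
After op 2 (type): buf='quxgo' undo_depth=2 redo_depth=0
After op 3 (type): buf='quxgogo' undo_depth=3 redo_depth=0
After op 4 (undo): buf='quxgo' undo_depth=2 redo_depth=1
After op 5 (delete): buf='(empty)' undo_depth=3 redo_depth=0
After op 6 (type): buf='qux' undo_depth=4 redo_depth=0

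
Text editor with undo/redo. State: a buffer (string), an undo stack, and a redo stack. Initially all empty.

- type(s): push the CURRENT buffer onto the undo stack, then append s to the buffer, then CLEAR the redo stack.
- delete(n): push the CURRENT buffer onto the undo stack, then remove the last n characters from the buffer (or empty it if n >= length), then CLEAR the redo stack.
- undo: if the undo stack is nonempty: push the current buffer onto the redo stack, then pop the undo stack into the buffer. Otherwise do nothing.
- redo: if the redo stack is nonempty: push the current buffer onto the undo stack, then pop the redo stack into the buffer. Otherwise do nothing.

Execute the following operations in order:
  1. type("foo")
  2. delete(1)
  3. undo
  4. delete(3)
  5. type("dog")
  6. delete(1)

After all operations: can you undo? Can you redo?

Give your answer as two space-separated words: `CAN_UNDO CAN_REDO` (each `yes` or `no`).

After op 1 (type): buf='foo' undo_depth=1 redo_depth=0
After op 2 (delete): buf='fo' undo_depth=2 redo_depth=0
After op 3 (undo): buf='foo' undo_depth=1 redo_depth=1
After op 4 (delete): buf='(empty)' undo_depth=2 redo_depth=0
After op 5 (type): buf='dog' undo_depth=3 redo_depth=0
After op 6 (delete): buf='do' undo_depth=4 redo_depth=0

Answer: yes no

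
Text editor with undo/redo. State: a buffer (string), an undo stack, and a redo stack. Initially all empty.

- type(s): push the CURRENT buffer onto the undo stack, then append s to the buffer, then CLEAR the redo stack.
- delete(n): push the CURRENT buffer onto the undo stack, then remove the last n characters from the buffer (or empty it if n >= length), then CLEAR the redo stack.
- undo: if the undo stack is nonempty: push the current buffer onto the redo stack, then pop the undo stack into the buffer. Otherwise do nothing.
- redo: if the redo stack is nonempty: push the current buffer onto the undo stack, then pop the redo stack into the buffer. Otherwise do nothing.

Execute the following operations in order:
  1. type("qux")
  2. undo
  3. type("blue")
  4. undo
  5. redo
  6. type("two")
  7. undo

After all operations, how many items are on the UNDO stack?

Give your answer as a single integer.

Answer: 1

Derivation:
After op 1 (type): buf='qux' undo_depth=1 redo_depth=0
After op 2 (undo): buf='(empty)' undo_depth=0 redo_depth=1
After op 3 (type): buf='blue' undo_depth=1 redo_depth=0
After op 4 (undo): buf='(empty)' undo_depth=0 redo_depth=1
After op 5 (redo): buf='blue' undo_depth=1 redo_depth=0
After op 6 (type): buf='bluetwo' undo_depth=2 redo_depth=0
After op 7 (undo): buf='blue' undo_depth=1 redo_depth=1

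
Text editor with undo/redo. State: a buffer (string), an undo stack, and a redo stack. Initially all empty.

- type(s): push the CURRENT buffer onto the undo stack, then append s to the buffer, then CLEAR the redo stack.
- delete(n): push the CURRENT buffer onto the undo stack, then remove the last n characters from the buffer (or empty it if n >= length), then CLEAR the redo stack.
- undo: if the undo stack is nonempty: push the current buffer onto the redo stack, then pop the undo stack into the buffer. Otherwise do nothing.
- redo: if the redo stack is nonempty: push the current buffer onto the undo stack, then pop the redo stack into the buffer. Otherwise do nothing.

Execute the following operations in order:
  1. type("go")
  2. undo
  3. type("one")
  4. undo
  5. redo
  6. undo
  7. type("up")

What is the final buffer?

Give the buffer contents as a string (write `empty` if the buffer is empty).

Answer: up

Derivation:
After op 1 (type): buf='go' undo_depth=1 redo_depth=0
After op 2 (undo): buf='(empty)' undo_depth=0 redo_depth=1
After op 3 (type): buf='one' undo_depth=1 redo_depth=0
After op 4 (undo): buf='(empty)' undo_depth=0 redo_depth=1
After op 5 (redo): buf='one' undo_depth=1 redo_depth=0
After op 6 (undo): buf='(empty)' undo_depth=0 redo_depth=1
After op 7 (type): buf='up' undo_depth=1 redo_depth=0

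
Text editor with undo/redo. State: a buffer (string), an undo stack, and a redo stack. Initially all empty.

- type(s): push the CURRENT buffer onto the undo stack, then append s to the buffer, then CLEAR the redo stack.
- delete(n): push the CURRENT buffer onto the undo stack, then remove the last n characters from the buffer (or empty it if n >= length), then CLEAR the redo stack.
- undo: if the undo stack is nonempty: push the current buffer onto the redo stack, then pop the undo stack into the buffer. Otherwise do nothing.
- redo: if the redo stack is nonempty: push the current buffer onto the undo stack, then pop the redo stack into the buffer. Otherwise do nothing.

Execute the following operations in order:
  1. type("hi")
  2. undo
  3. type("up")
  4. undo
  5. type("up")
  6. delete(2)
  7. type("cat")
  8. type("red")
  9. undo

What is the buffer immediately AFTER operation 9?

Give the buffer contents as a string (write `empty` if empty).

Answer: cat

Derivation:
After op 1 (type): buf='hi' undo_depth=1 redo_depth=0
After op 2 (undo): buf='(empty)' undo_depth=0 redo_depth=1
After op 3 (type): buf='up' undo_depth=1 redo_depth=0
After op 4 (undo): buf='(empty)' undo_depth=0 redo_depth=1
After op 5 (type): buf='up' undo_depth=1 redo_depth=0
After op 6 (delete): buf='(empty)' undo_depth=2 redo_depth=0
After op 7 (type): buf='cat' undo_depth=3 redo_depth=0
After op 8 (type): buf='catred' undo_depth=4 redo_depth=0
After op 9 (undo): buf='cat' undo_depth=3 redo_depth=1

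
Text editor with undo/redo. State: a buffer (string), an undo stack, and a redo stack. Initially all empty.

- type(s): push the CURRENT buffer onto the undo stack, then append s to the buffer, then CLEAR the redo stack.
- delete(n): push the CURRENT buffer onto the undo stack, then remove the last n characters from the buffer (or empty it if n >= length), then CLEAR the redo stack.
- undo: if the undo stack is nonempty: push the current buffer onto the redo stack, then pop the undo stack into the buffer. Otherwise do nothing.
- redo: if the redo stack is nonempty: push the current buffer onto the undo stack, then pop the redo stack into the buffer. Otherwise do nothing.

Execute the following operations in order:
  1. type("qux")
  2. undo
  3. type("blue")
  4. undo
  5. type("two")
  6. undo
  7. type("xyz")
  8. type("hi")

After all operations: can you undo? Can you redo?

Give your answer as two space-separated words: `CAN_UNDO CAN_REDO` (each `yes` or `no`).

After op 1 (type): buf='qux' undo_depth=1 redo_depth=0
After op 2 (undo): buf='(empty)' undo_depth=0 redo_depth=1
After op 3 (type): buf='blue' undo_depth=1 redo_depth=0
After op 4 (undo): buf='(empty)' undo_depth=0 redo_depth=1
After op 5 (type): buf='two' undo_depth=1 redo_depth=0
After op 6 (undo): buf='(empty)' undo_depth=0 redo_depth=1
After op 7 (type): buf='xyz' undo_depth=1 redo_depth=0
After op 8 (type): buf='xyzhi' undo_depth=2 redo_depth=0

Answer: yes no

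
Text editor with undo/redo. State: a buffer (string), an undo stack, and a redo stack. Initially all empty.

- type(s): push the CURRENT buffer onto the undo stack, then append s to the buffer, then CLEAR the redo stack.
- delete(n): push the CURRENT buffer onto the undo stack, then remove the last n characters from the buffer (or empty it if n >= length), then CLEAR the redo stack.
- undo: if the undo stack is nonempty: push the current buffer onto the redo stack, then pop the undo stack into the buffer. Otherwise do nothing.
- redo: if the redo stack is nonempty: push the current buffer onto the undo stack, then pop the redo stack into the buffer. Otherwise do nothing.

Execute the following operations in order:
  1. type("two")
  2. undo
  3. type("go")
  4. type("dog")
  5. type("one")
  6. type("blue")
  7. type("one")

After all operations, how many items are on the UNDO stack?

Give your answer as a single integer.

Answer: 5

Derivation:
After op 1 (type): buf='two' undo_depth=1 redo_depth=0
After op 2 (undo): buf='(empty)' undo_depth=0 redo_depth=1
After op 3 (type): buf='go' undo_depth=1 redo_depth=0
After op 4 (type): buf='godog' undo_depth=2 redo_depth=0
After op 5 (type): buf='godogone' undo_depth=3 redo_depth=0
After op 6 (type): buf='godogoneblue' undo_depth=4 redo_depth=0
After op 7 (type): buf='godogoneblueone' undo_depth=5 redo_depth=0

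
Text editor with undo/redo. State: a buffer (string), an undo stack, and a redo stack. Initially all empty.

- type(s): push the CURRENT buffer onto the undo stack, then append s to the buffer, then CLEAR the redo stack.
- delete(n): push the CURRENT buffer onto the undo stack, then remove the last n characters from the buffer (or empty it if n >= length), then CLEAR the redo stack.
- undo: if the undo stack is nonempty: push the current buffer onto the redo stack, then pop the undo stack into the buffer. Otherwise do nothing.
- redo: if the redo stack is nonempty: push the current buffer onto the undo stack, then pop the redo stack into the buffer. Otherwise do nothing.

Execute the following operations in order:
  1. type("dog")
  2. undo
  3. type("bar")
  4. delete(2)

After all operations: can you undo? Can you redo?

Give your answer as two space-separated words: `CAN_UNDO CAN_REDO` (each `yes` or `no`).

After op 1 (type): buf='dog' undo_depth=1 redo_depth=0
After op 2 (undo): buf='(empty)' undo_depth=0 redo_depth=1
After op 3 (type): buf='bar' undo_depth=1 redo_depth=0
After op 4 (delete): buf='b' undo_depth=2 redo_depth=0

Answer: yes no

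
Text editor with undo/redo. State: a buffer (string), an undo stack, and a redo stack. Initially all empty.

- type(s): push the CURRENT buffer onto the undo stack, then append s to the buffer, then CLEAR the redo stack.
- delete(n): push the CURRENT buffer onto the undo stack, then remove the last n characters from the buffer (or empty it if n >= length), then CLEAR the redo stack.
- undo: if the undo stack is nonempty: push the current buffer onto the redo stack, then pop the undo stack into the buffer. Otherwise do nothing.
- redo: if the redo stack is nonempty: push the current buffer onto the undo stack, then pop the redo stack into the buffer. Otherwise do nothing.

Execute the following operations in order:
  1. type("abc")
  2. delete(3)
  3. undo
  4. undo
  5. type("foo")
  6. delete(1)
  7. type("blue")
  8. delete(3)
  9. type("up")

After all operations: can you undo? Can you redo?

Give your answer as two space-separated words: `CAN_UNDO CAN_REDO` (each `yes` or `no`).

After op 1 (type): buf='abc' undo_depth=1 redo_depth=0
After op 2 (delete): buf='(empty)' undo_depth=2 redo_depth=0
After op 3 (undo): buf='abc' undo_depth=1 redo_depth=1
After op 4 (undo): buf='(empty)' undo_depth=0 redo_depth=2
After op 5 (type): buf='foo' undo_depth=1 redo_depth=0
After op 6 (delete): buf='fo' undo_depth=2 redo_depth=0
After op 7 (type): buf='foblue' undo_depth=3 redo_depth=0
After op 8 (delete): buf='fob' undo_depth=4 redo_depth=0
After op 9 (type): buf='fobup' undo_depth=5 redo_depth=0

Answer: yes no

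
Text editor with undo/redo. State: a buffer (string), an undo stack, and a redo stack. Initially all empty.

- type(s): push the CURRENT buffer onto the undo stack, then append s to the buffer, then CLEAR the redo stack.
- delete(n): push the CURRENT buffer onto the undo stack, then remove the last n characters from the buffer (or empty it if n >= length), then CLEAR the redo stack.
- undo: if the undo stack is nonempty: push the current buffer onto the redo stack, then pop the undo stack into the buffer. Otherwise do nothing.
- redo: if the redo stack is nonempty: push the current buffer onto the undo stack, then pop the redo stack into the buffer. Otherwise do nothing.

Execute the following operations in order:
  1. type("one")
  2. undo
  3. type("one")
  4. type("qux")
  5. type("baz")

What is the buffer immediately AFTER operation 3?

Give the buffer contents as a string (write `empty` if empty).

Answer: one

Derivation:
After op 1 (type): buf='one' undo_depth=1 redo_depth=0
After op 2 (undo): buf='(empty)' undo_depth=0 redo_depth=1
After op 3 (type): buf='one' undo_depth=1 redo_depth=0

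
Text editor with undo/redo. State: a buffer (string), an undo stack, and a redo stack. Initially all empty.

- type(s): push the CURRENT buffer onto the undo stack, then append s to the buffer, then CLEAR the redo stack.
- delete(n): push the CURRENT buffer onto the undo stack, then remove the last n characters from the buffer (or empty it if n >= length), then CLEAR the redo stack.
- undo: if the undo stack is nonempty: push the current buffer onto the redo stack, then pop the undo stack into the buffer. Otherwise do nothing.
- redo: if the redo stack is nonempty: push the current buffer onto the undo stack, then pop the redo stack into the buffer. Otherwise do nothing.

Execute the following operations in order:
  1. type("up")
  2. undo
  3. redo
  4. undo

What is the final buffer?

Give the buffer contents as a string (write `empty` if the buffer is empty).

After op 1 (type): buf='up' undo_depth=1 redo_depth=0
After op 2 (undo): buf='(empty)' undo_depth=0 redo_depth=1
After op 3 (redo): buf='up' undo_depth=1 redo_depth=0
After op 4 (undo): buf='(empty)' undo_depth=0 redo_depth=1

Answer: empty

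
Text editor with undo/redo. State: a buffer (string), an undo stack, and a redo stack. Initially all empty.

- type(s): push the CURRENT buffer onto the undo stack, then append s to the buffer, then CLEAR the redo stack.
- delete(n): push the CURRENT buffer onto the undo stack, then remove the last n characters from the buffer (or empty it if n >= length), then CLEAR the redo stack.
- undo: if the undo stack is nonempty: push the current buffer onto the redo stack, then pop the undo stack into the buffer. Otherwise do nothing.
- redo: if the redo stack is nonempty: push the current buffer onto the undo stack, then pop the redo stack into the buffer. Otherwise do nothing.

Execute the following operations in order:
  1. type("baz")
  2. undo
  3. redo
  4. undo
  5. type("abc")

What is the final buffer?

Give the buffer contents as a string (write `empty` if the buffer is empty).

After op 1 (type): buf='baz' undo_depth=1 redo_depth=0
After op 2 (undo): buf='(empty)' undo_depth=0 redo_depth=1
After op 3 (redo): buf='baz' undo_depth=1 redo_depth=0
After op 4 (undo): buf='(empty)' undo_depth=0 redo_depth=1
After op 5 (type): buf='abc' undo_depth=1 redo_depth=0

Answer: abc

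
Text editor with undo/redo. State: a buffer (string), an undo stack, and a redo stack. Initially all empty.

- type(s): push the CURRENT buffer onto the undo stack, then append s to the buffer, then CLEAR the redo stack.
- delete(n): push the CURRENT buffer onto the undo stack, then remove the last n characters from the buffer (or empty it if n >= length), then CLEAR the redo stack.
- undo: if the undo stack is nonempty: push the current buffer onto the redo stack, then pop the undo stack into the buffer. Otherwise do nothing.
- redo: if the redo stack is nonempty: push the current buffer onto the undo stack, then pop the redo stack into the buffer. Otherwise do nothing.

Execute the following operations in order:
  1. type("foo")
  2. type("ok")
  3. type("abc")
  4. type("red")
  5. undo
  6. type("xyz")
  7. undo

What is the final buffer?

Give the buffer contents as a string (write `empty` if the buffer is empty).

Answer: foookabc

Derivation:
After op 1 (type): buf='foo' undo_depth=1 redo_depth=0
After op 2 (type): buf='foook' undo_depth=2 redo_depth=0
After op 3 (type): buf='foookabc' undo_depth=3 redo_depth=0
After op 4 (type): buf='foookabcred' undo_depth=4 redo_depth=0
After op 5 (undo): buf='foookabc' undo_depth=3 redo_depth=1
After op 6 (type): buf='foookabcxyz' undo_depth=4 redo_depth=0
After op 7 (undo): buf='foookabc' undo_depth=3 redo_depth=1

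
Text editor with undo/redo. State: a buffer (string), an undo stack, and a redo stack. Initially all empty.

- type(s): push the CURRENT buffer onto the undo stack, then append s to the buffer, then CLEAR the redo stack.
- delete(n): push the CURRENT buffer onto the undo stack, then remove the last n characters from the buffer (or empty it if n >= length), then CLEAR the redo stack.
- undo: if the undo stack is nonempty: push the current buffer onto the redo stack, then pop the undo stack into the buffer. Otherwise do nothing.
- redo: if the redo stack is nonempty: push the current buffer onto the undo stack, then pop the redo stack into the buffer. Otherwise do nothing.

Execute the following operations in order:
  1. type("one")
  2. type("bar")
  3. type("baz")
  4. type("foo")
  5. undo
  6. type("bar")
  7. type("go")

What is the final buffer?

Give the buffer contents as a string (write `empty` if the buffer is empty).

After op 1 (type): buf='one' undo_depth=1 redo_depth=0
After op 2 (type): buf='onebar' undo_depth=2 redo_depth=0
After op 3 (type): buf='onebarbaz' undo_depth=3 redo_depth=0
After op 4 (type): buf='onebarbazfoo' undo_depth=4 redo_depth=0
After op 5 (undo): buf='onebarbaz' undo_depth=3 redo_depth=1
After op 6 (type): buf='onebarbazbar' undo_depth=4 redo_depth=0
After op 7 (type): buf='onebarbazbargo' undo_depth=5 redo_depth=0

Answer: onebarbazbargo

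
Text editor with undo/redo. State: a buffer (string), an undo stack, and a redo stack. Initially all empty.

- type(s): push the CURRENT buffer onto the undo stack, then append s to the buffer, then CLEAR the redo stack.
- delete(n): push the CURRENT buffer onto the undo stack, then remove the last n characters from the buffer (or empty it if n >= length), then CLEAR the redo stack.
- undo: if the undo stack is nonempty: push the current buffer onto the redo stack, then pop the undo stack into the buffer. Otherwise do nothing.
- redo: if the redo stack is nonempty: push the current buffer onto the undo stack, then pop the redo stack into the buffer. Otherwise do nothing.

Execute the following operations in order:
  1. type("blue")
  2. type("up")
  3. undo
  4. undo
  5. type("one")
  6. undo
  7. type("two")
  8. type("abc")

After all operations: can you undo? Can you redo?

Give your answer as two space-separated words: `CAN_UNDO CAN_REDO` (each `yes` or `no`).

Answer: yes no

Derivation:
After op 1 (type): buf='blue' undo_depth=1 redo_depth=0
After op 2 (type): buf='blueup' undo_depth=2 redo_depth=0
After op 3 (undo): buf='blue' undo_depth=1 redo_depth=1
After op 4 (undo): buf='(empty)' undo_depth=0 redo_depth=2
After op 5 (type): buf='one' undo_depth=1 redo_depth=0
After op 6 (undo): buf='(empty)' undo_depth=0 redo_depth=1
After op 7 (type): buf='two' undo_depth=1 redo_depth=0
After op 8 (type): buf='twoabc' undo_depth=2 redo_depth=0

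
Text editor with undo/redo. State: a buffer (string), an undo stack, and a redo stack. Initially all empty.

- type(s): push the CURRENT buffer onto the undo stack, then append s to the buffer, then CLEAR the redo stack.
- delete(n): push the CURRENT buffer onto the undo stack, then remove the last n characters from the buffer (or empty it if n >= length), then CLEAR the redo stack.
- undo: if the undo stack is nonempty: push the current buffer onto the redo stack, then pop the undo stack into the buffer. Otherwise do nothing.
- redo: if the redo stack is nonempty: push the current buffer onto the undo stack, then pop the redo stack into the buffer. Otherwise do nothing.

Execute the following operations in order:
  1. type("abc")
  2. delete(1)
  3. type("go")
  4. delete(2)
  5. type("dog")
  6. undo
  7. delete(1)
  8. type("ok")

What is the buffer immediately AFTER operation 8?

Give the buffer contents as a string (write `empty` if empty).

After op 1 (type): buf='abc' undo_depth=1 redo_depth=0
After op 2 (delete): buf='ab' undo_depth=2 redo_depth=0
After op 3 (type): buf='abgo' undo_depth=3 redo_depth=0
After op 4 (delete): buf='ab' undo_depth=4 redo_depth=0
After op 5 (type): buf='abdog' undo_depth=5 redo_depth=0
After op 6 (undo): buf='ab' undo_depth=4 redo_depth=1
After op 7 (delete): buf='a' undo_depth=5 redo_depth=0
After op 8 (type): buf='aok' undo_depth=6 redo_depth=0

Answer: aok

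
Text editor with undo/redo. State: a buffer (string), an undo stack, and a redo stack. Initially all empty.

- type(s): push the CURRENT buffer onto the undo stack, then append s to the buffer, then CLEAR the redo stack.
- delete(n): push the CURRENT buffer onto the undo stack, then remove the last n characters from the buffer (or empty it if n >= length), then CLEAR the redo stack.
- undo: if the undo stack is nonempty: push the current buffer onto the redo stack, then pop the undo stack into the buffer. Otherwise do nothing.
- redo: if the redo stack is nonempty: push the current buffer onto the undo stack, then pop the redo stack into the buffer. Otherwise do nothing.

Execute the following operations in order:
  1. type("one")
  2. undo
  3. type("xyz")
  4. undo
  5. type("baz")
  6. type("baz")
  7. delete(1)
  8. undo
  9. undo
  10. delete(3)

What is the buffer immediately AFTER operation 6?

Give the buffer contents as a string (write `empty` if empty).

Answer: bazbaz

Derivation:
After op 1 (type): buf='one' undo_depth=1 redo_depth=0
After op 2 (undo): buf='(empty)' undo_depth=0 redo_depth=1
After op 3 (type): buf='xyz' undo_depth=1 redo_depth=0
After op 4 (undo): buf='(empty)' undo_depth=0 redo_depth=1
After op 5 (type): buf='baz' undo_depth=1 redo_depth=0
After op 6 (type): buf='bazbaz' undo_depth=2 redo_depth=0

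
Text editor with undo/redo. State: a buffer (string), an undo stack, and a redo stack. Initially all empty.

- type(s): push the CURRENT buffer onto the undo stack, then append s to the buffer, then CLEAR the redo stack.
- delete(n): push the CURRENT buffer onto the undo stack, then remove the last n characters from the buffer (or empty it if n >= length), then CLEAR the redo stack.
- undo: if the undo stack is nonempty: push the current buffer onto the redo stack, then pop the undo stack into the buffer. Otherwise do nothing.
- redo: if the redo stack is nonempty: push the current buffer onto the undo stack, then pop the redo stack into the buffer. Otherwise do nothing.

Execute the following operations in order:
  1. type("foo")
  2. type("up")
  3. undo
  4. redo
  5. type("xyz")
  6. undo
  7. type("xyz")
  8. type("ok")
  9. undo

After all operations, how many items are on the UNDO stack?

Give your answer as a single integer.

Answer: 3

Derivation:
After op 1 (type): buf='foo' undo_depth=1 redo_depth=0
After op 2 (type): buf='fooup' undo_depth=2 redo_depth=0
After op 3 (undo): buf='foo' undo_depth=1 redo_depth=1
After op 4 (redo): buf='fooup' undo_depth=2 redo_depth=0
After op 5 (type): buf='fooupxyz' undo_depth=3 redo_depth=0
After op 6 (undo): buf='fooup' undo_depth=2 redo_depth=1
After op 7 (type): buf='fooupxyz' undo_depth=3 redo_depth=0
After op 8 (type): buf='fooupxyzok' undo_depth=4 redo_depth=0
After op 9 (undo): buf='fooupxyz' undo_depth=3 redo_depth=1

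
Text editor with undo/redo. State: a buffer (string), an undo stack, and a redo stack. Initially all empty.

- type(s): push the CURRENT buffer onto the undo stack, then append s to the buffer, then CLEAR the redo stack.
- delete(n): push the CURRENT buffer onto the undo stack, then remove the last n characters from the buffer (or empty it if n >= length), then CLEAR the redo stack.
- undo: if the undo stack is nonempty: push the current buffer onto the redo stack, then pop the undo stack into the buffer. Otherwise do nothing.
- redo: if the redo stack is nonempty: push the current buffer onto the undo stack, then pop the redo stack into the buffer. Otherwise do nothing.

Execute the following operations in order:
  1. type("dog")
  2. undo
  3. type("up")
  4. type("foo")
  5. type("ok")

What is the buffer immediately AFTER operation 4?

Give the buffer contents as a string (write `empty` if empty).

Answer: upfoo

Derivation:
After op 1 (type): buf='dog' undo_depth=1 redo_depth=0
After op 2 (undo): buf='(empty)' undo_depth=0 redo_depth=1
After op 3 (type): buf='up' undo_depth=1 redo_depth=0
After op 4 (type): buf='upfoo' undo_depth=2 redo_depth=0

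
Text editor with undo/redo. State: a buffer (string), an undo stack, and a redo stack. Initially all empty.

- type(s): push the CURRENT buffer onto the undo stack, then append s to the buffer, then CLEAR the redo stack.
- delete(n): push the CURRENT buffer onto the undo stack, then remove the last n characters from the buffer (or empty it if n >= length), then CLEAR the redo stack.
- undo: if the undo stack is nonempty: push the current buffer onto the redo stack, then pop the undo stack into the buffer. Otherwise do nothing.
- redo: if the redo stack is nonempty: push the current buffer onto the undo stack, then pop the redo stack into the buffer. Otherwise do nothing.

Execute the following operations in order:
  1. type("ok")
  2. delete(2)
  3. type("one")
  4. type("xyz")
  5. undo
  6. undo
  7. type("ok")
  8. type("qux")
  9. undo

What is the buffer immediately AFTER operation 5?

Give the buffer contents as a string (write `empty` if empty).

Answer: one

Derivation:
After op 1 (type): buf='ok' undo_depth=1 redo_depth=0
After op 2 (delete): buf='(empty)' undo_depth=2 redo_depth=0
After op 3 (type): buf='one' undo_depth=3 redo_depth=0
After op 4 (type): buf='onexyz' undo_depth=4 redo_depth=0
After op 5 (undo): buf='one' undo_depth=3 redo_depth=1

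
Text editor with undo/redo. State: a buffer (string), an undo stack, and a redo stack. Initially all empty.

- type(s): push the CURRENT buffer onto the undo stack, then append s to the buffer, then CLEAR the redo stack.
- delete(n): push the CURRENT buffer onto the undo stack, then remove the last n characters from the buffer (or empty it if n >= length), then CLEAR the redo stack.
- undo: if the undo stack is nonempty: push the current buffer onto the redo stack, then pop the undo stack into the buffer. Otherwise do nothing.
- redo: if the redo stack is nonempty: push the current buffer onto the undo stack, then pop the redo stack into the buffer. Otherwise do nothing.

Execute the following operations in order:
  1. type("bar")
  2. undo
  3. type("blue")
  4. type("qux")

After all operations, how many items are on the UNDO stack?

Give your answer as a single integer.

Answer: 2

Derivation:
After op 1 (type): buf='bar' undo_depth=1 redo_depth=0
After op 2 (undo): buf='(empty)' undo_depth=0 redo_depth=1
After op 3 (type): buf='blue' undo_depth=1 redo_depth=0
After op 4 (type): buf='bluequx' undo_depth=2 redo_depth=0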